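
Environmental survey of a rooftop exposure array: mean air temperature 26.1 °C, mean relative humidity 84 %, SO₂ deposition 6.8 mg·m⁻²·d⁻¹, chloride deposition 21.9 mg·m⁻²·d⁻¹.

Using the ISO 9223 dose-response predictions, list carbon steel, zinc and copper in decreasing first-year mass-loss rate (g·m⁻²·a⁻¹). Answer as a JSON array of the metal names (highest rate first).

["carbon steel", "copper", "zinc"]

carbon steel: T>10 °C ⇒ hinge -0.054·(26.1−10) = -0.8694
  sulphur-dioxide contribution → 10.79 μm/a
  chloride contribution → 31.4 μm/a
  total first-year rate 42.19 μm/a
  mass loss = 42.19 μm/a × 7.85 g/cm³ = 331.2 g·m⁻²·a⁻¹
zinc: temperature factor f = -0.071·(16.1) = -1.1431
  sulphur-dioxide contribution → 0.4556 μm/a
  chloride contribution → 1.83 μm/a
  ⇒ r_corr(zinc) = 2.285 μm/a
  mass loss = 2.285 μm/a × 7.14 g/cm³ = 16.32 g·m⁻²·a⁻¹
copper: f(T) = -0.080·(T−10) [T>10 °C] = -1.2880
  sulphur-dioxide contribution → 0.3418 μm/a
  chloride contribution → 1.743 μm/a
  ⇒ r_corr(copper) = 2.085 μm/a
  mass loss = 2.085 μm/a × 8.96 g/cm³ = 18.68 g·m⁻²·a⁻¹
Ordering by g·m⁻²·a⁻¹: carbon steel (331) > copper (18.7) > zinc (16.3)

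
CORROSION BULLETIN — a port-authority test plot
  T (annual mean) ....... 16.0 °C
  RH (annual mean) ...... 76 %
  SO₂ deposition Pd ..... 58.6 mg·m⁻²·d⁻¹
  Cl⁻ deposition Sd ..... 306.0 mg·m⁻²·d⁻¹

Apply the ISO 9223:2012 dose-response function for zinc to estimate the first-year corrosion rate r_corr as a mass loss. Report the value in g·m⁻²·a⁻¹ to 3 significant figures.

r_corr = 35.2 g·m⁻²·a⁻¹

zinc: temperature factor f = -0.071·(6.0) = -0.4260
  Pd branch = 0.0129·Pd^0.44·e^(0.046·RH+f) = 1.666 μm/a
  Cl⁻ term: 0.0175·306.0^0.57·exp(0.008·76+0.085·16.0) = 3.27
  sum: 1.666 + 3.27 → r_corr = 4.937 μm/a
Convert to mass loss: 4.937 μm/a × 7.14 g/cm³ = 35.25 g·m⁻²·a⁻¹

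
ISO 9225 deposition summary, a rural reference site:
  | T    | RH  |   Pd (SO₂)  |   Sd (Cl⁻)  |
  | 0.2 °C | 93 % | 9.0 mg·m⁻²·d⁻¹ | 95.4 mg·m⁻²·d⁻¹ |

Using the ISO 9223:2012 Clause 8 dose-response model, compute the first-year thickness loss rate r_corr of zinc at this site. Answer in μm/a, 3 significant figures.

r_corr = 2.19 μm/a

zinc: temperature factor f = +0.038·(-9.8) = -0.3724
  Pd branch = 0.0129·Pd^0.44·e^(0.046·RH+f) = 1.685 μm/a
  Sd branch = 0.0175·Sd^0.57·e^(0.008·RH+0.085·T) = 0.5034 μm/a
  sum: 1.685 + 0.5034 → r_corr = 2.189 μm/a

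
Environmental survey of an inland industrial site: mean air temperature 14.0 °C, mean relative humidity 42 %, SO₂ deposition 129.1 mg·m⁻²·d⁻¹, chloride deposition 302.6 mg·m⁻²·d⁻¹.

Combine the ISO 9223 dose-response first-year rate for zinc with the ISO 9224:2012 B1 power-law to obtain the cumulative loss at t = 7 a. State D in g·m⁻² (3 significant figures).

D(7) = 92.3 g·m⁻²

zinc: temperature factor f = -0.071·(4.0) = -0.2840
  SO₂ term: 0.0129·129.1^0.44·exp(0.046·42-0.2840) = 0.569
  Cl⁻ term: 0.0175·302.6^0.57·exp(0.008·42+0.085·14.0) = 2.089
  r_corr = 0.569 + 2.089 = 2.658 μm/a
ISO 9224: D(t) = r_corr · t^b with b = 0.813 (zinc, B1)
  D(7) = 2.658 × 7^0.813 = 2.658 × 4.865 = 12.93 μm
  Mass loss = 12.93 μm × 7.14 g/cm³ = 92.31 g·m⁻²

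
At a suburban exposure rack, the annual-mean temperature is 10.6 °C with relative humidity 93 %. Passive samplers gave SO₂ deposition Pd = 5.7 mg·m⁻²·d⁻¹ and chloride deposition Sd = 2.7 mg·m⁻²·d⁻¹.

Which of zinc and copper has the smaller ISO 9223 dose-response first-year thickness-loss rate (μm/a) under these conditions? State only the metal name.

zinc: temperature factor f = -0.071·(0.6) = -0.0426
  Pd branch = 0.0129·Pd^0.44·e^(0.046·RH+f) = 1.917 μm/a
  Cl⁻ term: 0.0175·2.7^0.57·exp(0.008·93+0.085·10.6) = 0.1597
  sum: 1.917 + 0.1597 → r_corr = 2.077 μm/a
copper: T>10 °C ⇒ hinge -0.080·(10.6−10) = -0.0480
  SO₂ term: 0.0053·5.7^0.26·exp(0.059·93-0.0480) = 1.918
  Sd branch = 0.01025·Sd^0.27·e^(0.036·RH+0.049·T) = 0.6409 μm/a
  sum: 1.918 + 0.6409 → r_corr = 2.559 μm/a
Ordering by μm/a: copper (2.56) > zinc (2.08)

zinc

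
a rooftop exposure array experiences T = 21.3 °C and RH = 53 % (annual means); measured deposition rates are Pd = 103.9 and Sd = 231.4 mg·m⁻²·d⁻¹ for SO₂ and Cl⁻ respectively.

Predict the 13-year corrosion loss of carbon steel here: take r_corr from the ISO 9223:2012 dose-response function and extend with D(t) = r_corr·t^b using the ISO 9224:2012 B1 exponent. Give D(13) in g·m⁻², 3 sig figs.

carbon steel: f(T) = -0.054·(T−10) [T>10 °C] = -0.6102
  Pd branch = 1.77·Pd^0.52·e^(0.02·RH+f) = 31.04 μm/a
  Sd branch = 0.102·Sd^0.62·e^(0.033·RH+0.04·T) = 40.19 μm/a
  r_corr = 31.04 + 40.19 = 71.23 μm/a
Power-law: D(13) = r_corr · 13^0.523
  D(13) = 71.23 × 13^0.523 = 71.23 × 3.825 = 272.4 μm
  Mass loss = 272.4 μm × 7.85 g/cm³ = 2139 g·m⁻²

D(13) = 2.14e+03 g·m⁻²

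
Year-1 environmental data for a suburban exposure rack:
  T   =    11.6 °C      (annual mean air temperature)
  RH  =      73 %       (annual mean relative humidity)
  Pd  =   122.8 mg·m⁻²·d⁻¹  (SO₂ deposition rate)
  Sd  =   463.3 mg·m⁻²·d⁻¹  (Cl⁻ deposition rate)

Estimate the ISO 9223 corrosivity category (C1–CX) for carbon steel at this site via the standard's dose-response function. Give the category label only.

C5

carbon steel: f(T) = -0.054·(T−10) [T>10 °C] = -0.0864
  SO₂ term: 1.77·122.8^0.52·exp(0.02·73-0.0864) = 85.29
  Sd branch = 0.102·Sd^0.62·e^(0.033·RH+0.04·T) = 81.13 μm/a
  sum: 85.29 + 81.13 → r_corr = 166.4 μm/a
ISO 9223 Table 2 (carbon steel): 80 < 166 ≤ 200 μm/a ⇒ C5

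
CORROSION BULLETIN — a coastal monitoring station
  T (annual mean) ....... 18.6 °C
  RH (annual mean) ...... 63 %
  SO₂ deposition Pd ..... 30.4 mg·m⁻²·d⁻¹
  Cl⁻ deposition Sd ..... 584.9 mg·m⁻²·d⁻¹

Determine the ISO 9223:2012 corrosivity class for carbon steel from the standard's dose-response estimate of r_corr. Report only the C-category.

C5

carbon steel: T>10 °C ⇒ hinge -0.054·(18.6−10) = -0.4644
  SO₂ term: 1.77·30.4^0.52·exp(0.02·63-0.4644) = 23.15
  Sd branch = 0.102·Sd^0.62·e^(0.033·RH+0.04·T) = 89.17 μm/a
  sum: 23.15 + 89.17 → r_corr = 112.3 μm/a
112 μm/a falls in (80, 200] for carbon steel → category C5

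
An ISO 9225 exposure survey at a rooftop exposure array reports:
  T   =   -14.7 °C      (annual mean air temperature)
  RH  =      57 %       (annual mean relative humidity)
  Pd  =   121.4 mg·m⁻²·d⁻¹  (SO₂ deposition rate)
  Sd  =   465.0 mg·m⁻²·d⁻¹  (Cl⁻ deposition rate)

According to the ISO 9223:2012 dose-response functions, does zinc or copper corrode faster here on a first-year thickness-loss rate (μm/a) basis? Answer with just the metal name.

zinc

zinc: T≤10 °C ⇒ hinge +0.038·(-14.7−10) = -0.9386
  sulphur-dioxide contribution → 0.5738 μm/a
  chloride contribution → 0.2623 μm/a
  ⇒ r_corr(zinc) = 0.8361 μm/a
copper: T≤10 °C ⇒ hinge +0.126·(-14.7−10) = -3.1122
  sulphur-dioxide contribution → 0.02372 μm/a
  chloride contribution → 0.2038 μm/a
  ⇒ r_corr(copper) = 0.2276 μm/a
Ordering by μm/a: zinc (0.836) > copper (0.228)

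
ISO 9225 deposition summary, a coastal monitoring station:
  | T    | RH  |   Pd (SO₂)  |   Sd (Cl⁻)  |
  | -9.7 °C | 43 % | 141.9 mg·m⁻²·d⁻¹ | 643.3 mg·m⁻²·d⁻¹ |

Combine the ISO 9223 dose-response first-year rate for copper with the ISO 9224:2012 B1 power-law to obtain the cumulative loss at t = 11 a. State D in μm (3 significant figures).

copper: temperature factor f = +0.126·(-19.7) = -2.4822
  Pd branch = 0.0053·Pd^0.26·e^(0.059·RH+f) = 0.0203 μm/a
  Sd branch = 0.01025·Sd^0.27·e^(0.036·RH+0.049·T) = 0.1717 μm/a
  sum: 0.0203 + 0.1717 → r_corr = 0.192 μm/a
ISO 9224: D(t) = r_corr · t^b with b = 0.667 (copper, B1)
  D(11) = 0.192 × 11^0.667 = 0.192 × 4.95 = 0.9506 μm

D(11) = 0.951 μm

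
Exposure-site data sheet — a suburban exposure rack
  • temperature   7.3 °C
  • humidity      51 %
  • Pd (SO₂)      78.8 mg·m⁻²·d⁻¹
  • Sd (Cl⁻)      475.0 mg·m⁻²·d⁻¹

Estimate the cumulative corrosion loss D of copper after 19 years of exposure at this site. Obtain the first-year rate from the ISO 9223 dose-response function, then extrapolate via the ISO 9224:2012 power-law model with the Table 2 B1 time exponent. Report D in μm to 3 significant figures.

copper: T≤10 °C ⇒ hinge +0.126·(7.3−10) = -0.3402
  sulphur-dioxide contribution → 0.2379 μm/a
  chloride contribution → 0.4854 μm/a
  ⇒ r_corr(copper) = 0.7234 μm/a
ISO 9224: D(t) = r_corr · t^b with b = 0.667 (copper, B1)
  D(19) = 0.7234 × 19^0.667 = 0.7234 × 7.127 = 5.156 μm

D(19) = 5.16 μm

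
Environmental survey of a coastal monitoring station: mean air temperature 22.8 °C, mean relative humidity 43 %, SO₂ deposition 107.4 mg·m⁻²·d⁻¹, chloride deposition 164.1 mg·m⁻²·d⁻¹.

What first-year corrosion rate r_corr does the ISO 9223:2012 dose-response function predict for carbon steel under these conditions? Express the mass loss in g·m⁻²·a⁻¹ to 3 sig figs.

carbon steel: f(T) = -0.054·(T−10) [T>10 °C] = -0.6912
  Pd branch = 1.77·Pd^0.52·e^(0.02·RH+f) = 23.85 μm/a
  Sd branch = 0.102·Sd^0.62·e^(0.033·RH+0.04·T) = 24.79 μm/a
  r_corr = 23.85 + 24.79 = 48.64 μm/a
Convert to mass loss: 48.64 μm/a × 7.85 g/cm³ = 381.8 g·m⁻²·a⁻¹

r_corr = 382 g·m⁻²·a⁻¹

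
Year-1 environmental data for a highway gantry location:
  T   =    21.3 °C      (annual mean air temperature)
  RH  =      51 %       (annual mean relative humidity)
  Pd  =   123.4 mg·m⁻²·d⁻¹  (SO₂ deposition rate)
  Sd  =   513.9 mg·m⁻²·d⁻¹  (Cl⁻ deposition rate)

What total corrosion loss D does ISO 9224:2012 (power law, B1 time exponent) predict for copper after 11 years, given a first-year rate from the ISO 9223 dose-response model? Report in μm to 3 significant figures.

copper: temperature factor f = -0.080·(11.3) = -0.9040
  SO₂ term: 0.0053·123.4^0.26·exp(0.059·51-0.9040) = 0.1521
  Sd branch = 0.01025·Sd^0.27·e^(0.036·RH+0.049·T) = 0.9847 μm/a
  sum: 0.1521 + 0.9847 → r_corr = 1.137 μm/a
ISO 9224: D(t) = r_corr · t^b with b = 0.667 (copper, B1)
  D(11) = 1.137 × 11^0.667 = 1.137 × 4.95 = 5.627 μm

D(11) = 5.63 μm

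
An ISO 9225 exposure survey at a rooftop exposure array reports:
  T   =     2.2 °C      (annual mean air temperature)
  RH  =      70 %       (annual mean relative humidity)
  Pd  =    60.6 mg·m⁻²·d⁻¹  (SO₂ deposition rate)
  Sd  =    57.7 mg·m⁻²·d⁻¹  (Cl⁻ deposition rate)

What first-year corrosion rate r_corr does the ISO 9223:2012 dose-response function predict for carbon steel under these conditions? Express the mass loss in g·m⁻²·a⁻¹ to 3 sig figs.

r_corr = 257 g·m⁻²·a⁻¹

carbon steel: f(T) = +0.150·(T−10) [T≤10 °C] = -1.1700
  SO₂ term: 1.77·60.6^0.52·exp(0.02·70-1.1700) = 18.83
  Cl⁻ term: 0.102·57.7^0.62·exp(0.033·70+0.04·2.2) = 13.87
  sum: 18.83 + 13.87 → r_corr = 32.69 μm/a
Convert to mass loss: 32.69 μm/a × 7.85 g/cm³ = 256.6 g·m⁻²·a⁻¹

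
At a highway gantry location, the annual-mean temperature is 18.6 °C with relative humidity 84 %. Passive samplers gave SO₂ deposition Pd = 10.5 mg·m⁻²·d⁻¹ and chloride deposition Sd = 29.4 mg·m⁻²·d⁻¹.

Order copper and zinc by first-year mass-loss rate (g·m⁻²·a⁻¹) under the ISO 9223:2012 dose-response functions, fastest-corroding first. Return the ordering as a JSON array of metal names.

["copper", "zinc"]

copper: temperature factor f = -0.080·(8.6) = -0.6880
  SO₂ term: 0.0053·10.5^0.26·exp(0.059·84-0.6880) = 0.6972
  Cl⁻ term: 0.01025·29.4^0.27·exp(0.036·84+0.049·18.6) = 1.307
  r_corr = 0.6972 + 1.307 = 2.004 μm/a
  mass loss = 2.004 μm/a × 8.96 g/cm³ = 17.96 g·m⁻²·a⁻¹
zinc: f(T) = -0.071·(T−10) [T>10 °C] = -0.6106
  SO₂ term: 0.0129·10.5^0.44·exp(0.046·84-0.6106) = 0.9394
  Sd branch = 0.0175·Sd^0.57·e^(0.008·RH+0.085·T) = 1.144 μm/a
  sum: 0.9394 + 1.144 → r_corr = 2.083 μm/a
  mass loss = 2.083 μm/a × 7.14 g/cm³ = 14.88 g·m⁻²·a⁻¹
Ordering by g·m⁻²·a⁻¹: copper (18) > zinc (14.9)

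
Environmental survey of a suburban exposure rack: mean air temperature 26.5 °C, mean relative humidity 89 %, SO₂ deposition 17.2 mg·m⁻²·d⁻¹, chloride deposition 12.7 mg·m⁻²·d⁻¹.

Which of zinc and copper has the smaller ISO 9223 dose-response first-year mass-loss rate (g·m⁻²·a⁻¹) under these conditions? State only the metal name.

zinc: f(T) = -0.071·(T−10) [T>10 °C] = -1.1715
  Pd branch = 0.0129·Pd^0.44·e^(0.046·RH+f) = 0.8384 μm/a
  Cl⁻ term: 0.0175·12.7^0.57·exp(0.008·89+0.085·26.5) = 1.444
  r_corr = 0.8384 + 1.444 = 2.283 μm/a
  mass loss = 2.283 μm/a × 7.14 g/cm³ = 16.3 g·m⁻²·a⁻¹
copper: T>10 °C ⇒ hinge -0.080·(26.5−10) = -1.3200
  SO₂ term: 0.0053·17.2^0.26·exp(0.059·89-1.3200) = 0.5659
  Sd branch = 0.01025·Sd^0.27·e^(0.036·RH+0.049·T) = 1.837 μm/a
  sum: 0.5659 + 1.837 → r_corr = 2.403 μm/a
  mass loss = 2.403 μm/a × 8.96 g/cm³ = 21.53 g·m⁻²·a⁻¹
Ordering by g·m⁻²·a⁻¹: copper (21.5) > zinc (16.3)

zinc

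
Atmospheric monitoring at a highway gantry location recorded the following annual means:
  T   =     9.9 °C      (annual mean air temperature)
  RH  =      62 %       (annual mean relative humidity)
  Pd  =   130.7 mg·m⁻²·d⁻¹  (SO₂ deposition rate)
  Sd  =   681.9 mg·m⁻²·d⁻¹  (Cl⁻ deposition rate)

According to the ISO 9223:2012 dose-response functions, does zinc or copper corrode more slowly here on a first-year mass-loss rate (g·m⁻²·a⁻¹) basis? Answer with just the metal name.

copper

zinc: T≤10 °C ⇒ hinge +0.038·(9.9−10) = -0.0038
  Pd branch = 0.0129·Pd^0.44·e^(0.046·RH+f) = 1.9 μm/a
  Sd branch = 0.0175·Sd^0.57·e^(0.008·RH+0.085·T) = 2.749 μm/a
  r_corr = 1.9 + 2.749 = 4.649 μm/a
  mass loss = 4.649 μm/a × 7.14 g/cm³ = 33.19 g·m⁻²·a⁻¹
copper: T≤10 °C ⇒ hinge +0.126·(9.9−10) = -0.0126
  Pd branch = 0.0053·Pd^0.26·e^(0.059·RH+f) = 0.7206 μm/a
  Cl⁻ term: 0.01025·681.9^0.27·exp(0.036·62+0.049·9.9) = 0.9033
  r_corr = 0.7206 + 0.9033 = 1.624 μm/a
  mass loss = 1.624 μm/a × 8.96 g/cm³ = 14.55 g·m⁻²·a⁻¹
Ordering by g·m⁻²·a⁻¹: zinc (33.2) > copper (14.6)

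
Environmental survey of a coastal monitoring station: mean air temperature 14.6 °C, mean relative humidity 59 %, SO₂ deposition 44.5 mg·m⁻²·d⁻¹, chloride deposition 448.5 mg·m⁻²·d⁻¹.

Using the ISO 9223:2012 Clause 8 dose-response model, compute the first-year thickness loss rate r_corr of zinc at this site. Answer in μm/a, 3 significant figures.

zinc: T>10 °C ⇒ hinge -0.071·(14.6−10) = -0.3266
  SO₂ term: 0.0129·44.5^0.44·exp(0.046·59-0.3266) = 0.7459
  Cl⁻ term: 0.0175·448.5^0.57·exp(0.008·59+0.085·14.6) = 3.151
  r_corr = 0.7459 + 3.151 = 3.897 μm/a

r_corr = 3.90 μm/a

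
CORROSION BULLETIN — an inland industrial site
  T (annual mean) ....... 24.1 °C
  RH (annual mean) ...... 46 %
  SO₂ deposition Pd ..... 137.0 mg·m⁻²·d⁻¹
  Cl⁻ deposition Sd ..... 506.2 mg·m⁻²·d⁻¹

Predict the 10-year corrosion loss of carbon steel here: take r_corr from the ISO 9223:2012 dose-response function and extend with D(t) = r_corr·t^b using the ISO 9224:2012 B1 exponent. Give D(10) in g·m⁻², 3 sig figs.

carbon steel: f(T) = -0.054·(T−10) [T>10 °C] = -0.7614
  Pd branch = 1.77·Pd^0.52·e^(0.02·RH+f) = 26.79 μm/a
  Sd branch = 0.102·Sd^0.62·e^(0.033·RH+0.04·T) = 57.97 μm/a
  sum: 26.79 + 57.97 → r_corr = 84.76 μm/a
ISO 9224: D(t) = r_corr · t^b with b = 0.523 (carbon steel, B1)
  D(10) = 84.76 × 10^0.523 = 84.76 × 3.334 = 282.6 μm
  Mass loss = 282.6 μm × 7.85 g/cm³ = 2218 g·m⁻²

D(10) = 2.22e+03 g·m⁻²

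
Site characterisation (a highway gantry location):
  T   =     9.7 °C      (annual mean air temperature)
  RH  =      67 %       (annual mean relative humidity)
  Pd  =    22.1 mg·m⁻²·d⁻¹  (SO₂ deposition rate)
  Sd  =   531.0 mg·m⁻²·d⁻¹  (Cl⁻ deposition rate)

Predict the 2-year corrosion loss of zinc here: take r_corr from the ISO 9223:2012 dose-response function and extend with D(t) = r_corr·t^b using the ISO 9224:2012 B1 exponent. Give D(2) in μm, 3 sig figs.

D(2) = 6.19 μm

zinc: temperature factor f = +0.038·(-0.3) = -0.0114
  sulphur-dioxide contribution → 1.086 μm/a
  chloride contribution → 2.439 μm/a
  ⇒ r_corr(zinc) = 3.525 μm/a
ISO 9224: D(t) = r_corr · t^b with b = 0.813 (zinc, B1)
  D(2) = 3.525 × 2^0.813 = 3.525 × 1.757 = 6.192 μm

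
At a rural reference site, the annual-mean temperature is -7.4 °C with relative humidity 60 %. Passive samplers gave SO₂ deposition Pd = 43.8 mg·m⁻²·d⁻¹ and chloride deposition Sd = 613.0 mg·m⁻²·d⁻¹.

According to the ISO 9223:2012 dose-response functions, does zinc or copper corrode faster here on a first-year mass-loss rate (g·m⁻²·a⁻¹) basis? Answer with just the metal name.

zinc: temperature factor f = +0.038·(-17.4) = -0.6612
  SO₂ term: 0.0129·43.8^0.44·exp(0.046·60-0.6612) = 0.5551
  Sd branch = 0.0175·Sd^0.57·e^(0.008·RH+0.085·T) = 0.585 μm/a
  r_corr = 0.5551 + 0.585 = 1.14 μm/a
  mass loss = 1.14 μm/a × 7.14 g/cm³ = 8.14 g·m⁻²·a⁻¹
copper: temperature factor f = +0.126·(-17.4) = -2.1924
  SO₂ term: 0.0053·43.8^0.26·exp(0.059·60-2.1924) = 0.05449
  Sd branch = 0.01025·Sd^0.27·e^(0.036·RH+0.049·T) = 0.3499 μm/a
  r_corr = 0.05449 + 0.3499 = 0.4044 μm/a
  mass loss = 0.4044 μm/a × 8.96 g/cm³ = 3.623 g·m⁻²·a⁻¹
Ordering by g·m⁻²·a⁻¹: zinc (8.14) > copper (3.62)

zinc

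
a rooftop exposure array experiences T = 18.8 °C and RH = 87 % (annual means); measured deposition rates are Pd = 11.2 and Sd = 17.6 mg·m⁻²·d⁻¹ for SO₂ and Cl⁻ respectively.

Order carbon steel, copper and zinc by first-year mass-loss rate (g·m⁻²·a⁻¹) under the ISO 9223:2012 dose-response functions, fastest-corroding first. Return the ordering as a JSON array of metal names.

["carbon steel", "copper", "zinc"]

carbon steel: temperature factor f = -0.054·(8.8) = -0.4752
  Pd branch = 1.77·Pd^0.52·e^(0.02·RH+f) = 22.02 μm/a
  Cl⁻ term: 0.102·17.6^0.62·exp(0.033·87+0.04·18.8) = 22.61
  r_corr = 22.02 + 22.61 = 44.63 μm/a
  mass loss = 44.63 μm/a × 7.85 g/cm³ = 350.3 g·m⁻²·a⁻¹
copper: T>10 °C ⇒ hinge -0.080·(18.8−10) = -0.7040
  SO₂ term: 0.0053·11.2^0.26·exp(0.059·87-0.7040) = 0.8328
  Sd branch = 0.01025·Sd^0.27·e^(0.036·RH+0.049·T) = 1.28 μm/a
  r_corr = 0.8328 + 1.28 = 2.113 μm/a
  mass loss = 2.113 μm/a × 8.96 g/cm³ = 18.93 g·m⁻²·a⁻¹
zinc: f(T) = -0.071·(T−10) [T>10 °C] = -0.6248
  Pd branch = 0.0129·Pd^0.44·e^(0.046·RH+f) = 1.094 μm/a
  Cl⁻ term: 0.0175·17.6^0.57·exp(0.008·87+0.085·18.8) = 0.8897
  sum: 1.094 + 0.8897 → r_corr = 1.984 μm/a
  mass loss = 1.984 μm/a × 7.14 g/cm³ = 14.16 g·m⁻²·a⁻¹
Ordering by g·m⁻²·a⁻¹: carbon steel (350) > copper (18.9) > zinc (14.2)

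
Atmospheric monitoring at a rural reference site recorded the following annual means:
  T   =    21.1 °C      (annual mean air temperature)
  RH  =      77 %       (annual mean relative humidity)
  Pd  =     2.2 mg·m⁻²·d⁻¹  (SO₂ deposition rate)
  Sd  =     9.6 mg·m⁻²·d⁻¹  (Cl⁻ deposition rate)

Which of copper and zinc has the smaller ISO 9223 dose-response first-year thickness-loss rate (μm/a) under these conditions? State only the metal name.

copper: f(T) = -0.080·(T−10) [T>10 °C] = -0.8880
  sulphur-dioxide contribution → 0.2516 μm/a
  chloride contribution → 0.8488 μm/a
  total first-year rate 1.1 μm/a
zinc: f(T) = -0.071·(T−10) [T>10 °C] = -0.7881
  sulphur-dioxide contribution → 0.2866 μm/a
  chloride contribution → 0.7069 μm/a
  ⇒ r_corr(zinc) = 0.9935 μm/a
Ordering by μm/a: copper (1.1) > zinc (0.994)

zinc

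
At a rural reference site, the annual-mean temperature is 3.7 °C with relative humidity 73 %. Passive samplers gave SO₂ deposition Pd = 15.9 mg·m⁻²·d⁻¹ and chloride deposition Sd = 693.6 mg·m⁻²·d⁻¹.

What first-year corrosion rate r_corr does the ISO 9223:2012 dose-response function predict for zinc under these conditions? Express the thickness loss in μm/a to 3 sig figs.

zinc: temperature factor f = +0.038·(-6.3) = -0.2394
  Pd branch = 0.0129·Pd^0.44·e^(0.046·RH+f) = 0.9854 μm/a
  Cl⁻ term: 0.0175·693.6^0.57·exp(0.008·73+0.085·3.7) = 1.789
  sum: 0.9854 + 1.789 → r_corr = 2.775 μm/a

r_corr = 2.77 μm/a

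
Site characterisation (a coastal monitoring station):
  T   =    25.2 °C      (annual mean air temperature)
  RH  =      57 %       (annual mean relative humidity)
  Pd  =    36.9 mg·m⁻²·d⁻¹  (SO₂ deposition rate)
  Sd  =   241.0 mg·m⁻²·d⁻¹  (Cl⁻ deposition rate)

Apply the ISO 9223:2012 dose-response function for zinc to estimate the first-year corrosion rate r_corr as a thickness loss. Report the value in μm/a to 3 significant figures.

zinc: temperature factor f = -0.071·(15.2) = -1.0792
  sulphur-dioxide contribution → 0.2952 μm/a
  chloride contribution → 5.359 μm/a
  total first-year rate 5.654 μm/a

r_corr = 5.65 μm/a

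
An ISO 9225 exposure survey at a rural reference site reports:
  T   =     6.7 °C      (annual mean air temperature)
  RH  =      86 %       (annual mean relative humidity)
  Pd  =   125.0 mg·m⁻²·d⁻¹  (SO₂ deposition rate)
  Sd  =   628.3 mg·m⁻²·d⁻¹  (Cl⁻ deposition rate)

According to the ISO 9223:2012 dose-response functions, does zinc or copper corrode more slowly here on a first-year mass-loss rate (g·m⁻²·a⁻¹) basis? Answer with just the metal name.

zinc: T≤10 °C ⇒ hinge +0.038·(6.7−10) = -0.1254
  Pd branch = 0.0129·Pd^0.44·e^(0.046·RH+f) = 4.976 μm/a
  Cl⁻ term: 0.0175·628.3^0.57·exp(0.008·86+0.085·6.7) = 2.422
  r_corr = 4.976 + 2.422 = 7.397 μm/a
  mass loss = 7.397 μm/a × 7.14 g/cm³ = 52.82 g·m⁻²·a⁻¹
copper: T≤10 °C ⇒ hinge +0.126·(6.7−10) = -0.4158
  SO₂ term: 0.0053·125.0^0.26·exp(0.059·86-0.4158) = 1.961
  Cl⁻ term: 0.01025·628.3^0.27·exp(0.036·86+0.049·6.7) = 1.792
  r_corr = 1.961 + 1.792 = 3.753 μm/a
  mass loss = 3.753 μm/a × 8.96 g/cm³ = 33.63 g·m⁻²·a⁻¹
Ordering by g·m⁻²·a⁻¹: zinc (52.8) > copper (33.6)

copper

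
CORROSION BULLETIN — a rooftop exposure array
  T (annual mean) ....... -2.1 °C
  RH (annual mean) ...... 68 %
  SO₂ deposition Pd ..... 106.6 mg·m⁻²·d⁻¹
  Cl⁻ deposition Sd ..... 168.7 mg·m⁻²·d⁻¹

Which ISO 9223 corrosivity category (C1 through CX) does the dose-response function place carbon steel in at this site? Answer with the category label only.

C3

carbon steel: temperature factor f = +0.150·(-12.1) = -1.8150
  Pd branch = 1.77·Pd^0.52·e^(0.02·RH+f) = 12.73 μm/a
  Cl⁻ term: 0.102·168.7^0.62·exp(0.033·68+0.04·-2.1) = 21.26
  r_corr = 12.73 + 21.26 = 33.99 μm/a
Category bounds: 25…50 μm/a bracket r_corr ⇒ C3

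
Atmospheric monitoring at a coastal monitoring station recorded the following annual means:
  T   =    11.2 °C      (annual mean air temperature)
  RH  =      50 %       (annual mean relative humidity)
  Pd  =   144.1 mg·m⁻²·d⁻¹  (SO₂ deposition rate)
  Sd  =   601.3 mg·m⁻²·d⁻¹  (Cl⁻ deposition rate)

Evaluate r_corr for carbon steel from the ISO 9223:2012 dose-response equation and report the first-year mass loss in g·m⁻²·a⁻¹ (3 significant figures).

r_corr = 814 g·m⁻²·a⁻¹

carbon steel: f(T) = -0.054·(T−10) [T>10 °C] = -0.0648
  SO₂ term: 1.77·144.1^0.52·exp(0.02·50-0.0648) = 59.79
  Cl⁻ term: 0.102·601.3^0.62·exp(0.033·50+0.04·11.2) = 43.93
  sum: 59.79 + 43.93 → r_corr = 103.7 μm/a
Convert to mass loss: 103.7 μm/a × 7.85 g/cm³ = 814.2 g·m⁻²·a⁻¹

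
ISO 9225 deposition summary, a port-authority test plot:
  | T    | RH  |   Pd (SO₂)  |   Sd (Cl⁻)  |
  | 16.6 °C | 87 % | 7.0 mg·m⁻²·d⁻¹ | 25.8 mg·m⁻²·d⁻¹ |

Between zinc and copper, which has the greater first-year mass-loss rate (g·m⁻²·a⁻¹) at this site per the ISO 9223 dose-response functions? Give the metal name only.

zinc: temperature factor f = -0.071·(6.6) = -0.4686
  sulphur-dioxide contribution → 1.04 μm/a
  chloride contribution → 0.9177 μm/a
  total first-year rate 1.958 μm/a
  mass loss = 1.958 μm/a × 7.14 g/cm³ = 13.98 g·m⁻²·a⁻¹
copper: temperature factor f = -0.080·(6.6) = -0.5280
  sulphur-dioxide contribution → 0.8789 μm/a
  chloride contribution → 1.274 μm/a
  total first-year rate 2.153 μm/a
  mass loss = 2.153 μm/a × 8.96 g/cm³ = 19.29 g·m⁻²·a⁻¹
Ordering by g·m⁻²·a⁻¹: copper (19.3) > zinc (14)

copper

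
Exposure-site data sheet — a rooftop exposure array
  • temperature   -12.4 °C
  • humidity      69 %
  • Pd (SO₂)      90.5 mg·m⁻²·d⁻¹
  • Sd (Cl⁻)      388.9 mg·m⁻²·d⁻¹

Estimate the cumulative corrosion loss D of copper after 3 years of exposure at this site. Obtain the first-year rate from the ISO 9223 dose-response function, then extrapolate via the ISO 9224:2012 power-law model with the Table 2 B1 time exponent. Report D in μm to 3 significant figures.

copper: temperature factor f = +0.126·(-22.4) = -2.8224
  SO₂ term: 0.0053·90.5^0.26·exp(0.059·69-2.8224) = 0.0596
  Sd branch = 0.01025·Sd^0.27·e^(0.036·RH+0.049·T) = 0.3349 μm/a
  r_corr = 0.0596 + 0.3349 = 0.3945 μm/a
Long-term exponent b (ISO 9224 Table 2, B1) = 0.667
  D(3) = 0.3945 × 3^0.667 = 0.3945 × 2.081 = 0.8209 μm

D(3) = 0.821 μm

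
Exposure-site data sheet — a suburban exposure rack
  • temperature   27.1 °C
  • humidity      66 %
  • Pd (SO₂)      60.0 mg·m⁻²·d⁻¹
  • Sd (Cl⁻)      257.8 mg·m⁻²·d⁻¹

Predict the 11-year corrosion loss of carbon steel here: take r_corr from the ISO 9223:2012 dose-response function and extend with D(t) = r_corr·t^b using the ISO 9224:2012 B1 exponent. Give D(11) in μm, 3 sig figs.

D(11) = 369 μm

carbon steel: temperature factor f = -0.054·(17.1) = -0.9234
  Pd branch = 1.77·Pd^0.52·e^(0.02·RH+f) = 22.12 μm/a
  Cl⁻ term: 0.102·257.8^0.62·exp(0.033·66+0.04·27.1) = 83.23
  r_corr = 22.12 + 83.23 = 105.4 μm/a
ISO 9224: D(t) = r_corr · t^b with b = 0.523 (carbon steel, B1)
  D(11) = 105.4 × 11^0.523 = 105.4 × 3.505 = 369.2 μm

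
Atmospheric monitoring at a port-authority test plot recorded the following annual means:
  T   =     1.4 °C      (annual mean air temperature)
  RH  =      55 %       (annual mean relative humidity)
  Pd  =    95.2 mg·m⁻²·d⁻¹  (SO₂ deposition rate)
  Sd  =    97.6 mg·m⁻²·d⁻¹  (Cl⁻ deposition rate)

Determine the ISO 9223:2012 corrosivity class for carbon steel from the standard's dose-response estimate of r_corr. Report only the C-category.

carbon steel: T≤10 °C ⇒ hinge +0.150·(1.4−10) = -1.2900
  Pd branch = 1.77·Pd^0.52·e^(0.02·RH+f) = 15.64 μm/a
  Sd branch = 0.102·Sd^0.62·e^(0.033·RH+0.04·T) = 11.34 μm/a
  r_corr = 15.64 + 11.34 = 26.98 μm/a
ISO 9223 Table 2 (carbon steel): 25 < 27 ≤ 50 μm/a ⇒ C3

C3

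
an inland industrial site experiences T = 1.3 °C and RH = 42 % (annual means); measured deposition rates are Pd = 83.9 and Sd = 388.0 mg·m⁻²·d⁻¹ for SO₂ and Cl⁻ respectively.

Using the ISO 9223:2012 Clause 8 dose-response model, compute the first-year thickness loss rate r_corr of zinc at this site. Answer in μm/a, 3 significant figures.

r_corr = 1.27 μm/a

zinc: temperature factor f = +0.038·(-8.7) = -0.3306
  SO₂ term: 0.0129·83.9^0.44·exp(0.046·42-0.3306) = 0.4493
  Sd branch = 0.0175·Sd^0.57·e^(0.008·RH+0.085·T) = 0.8177 μm/a
  r_corr = 0.4493 + 0.8177 = 1.267 μm/a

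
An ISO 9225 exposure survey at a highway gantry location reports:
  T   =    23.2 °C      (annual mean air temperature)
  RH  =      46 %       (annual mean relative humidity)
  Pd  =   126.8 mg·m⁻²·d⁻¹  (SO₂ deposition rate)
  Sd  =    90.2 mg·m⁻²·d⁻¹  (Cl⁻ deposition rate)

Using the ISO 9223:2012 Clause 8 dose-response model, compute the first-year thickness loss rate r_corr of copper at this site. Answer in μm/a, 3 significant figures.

r_corr = 0.662 μm/a

copper: temperature factor f = -0.080·(13.2) = -1.0560
  SO₂ term: 0.0053·126.8^0.26·exp(0.059·46-1.0560) = 0.09798
  Sd branch = 0.01025·Sd^0.27·e^(0.036·RH+0.049·T) = 0.5643 μm/a
  r_corr = 0.09798 + 0.5643 = 0.6623 μm/a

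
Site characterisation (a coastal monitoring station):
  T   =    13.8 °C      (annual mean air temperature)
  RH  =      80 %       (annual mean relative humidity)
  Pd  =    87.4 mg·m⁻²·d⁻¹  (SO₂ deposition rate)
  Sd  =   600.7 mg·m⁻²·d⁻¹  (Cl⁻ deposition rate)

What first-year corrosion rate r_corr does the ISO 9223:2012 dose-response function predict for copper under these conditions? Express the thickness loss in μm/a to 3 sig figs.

r_corr = 3.42 μm/a

copper: temperature factor f = -0.080·(3.8) = -0.3040
  SO₂ term: 0.0053·87.4^0.26·exp(0.059·80-0.3040) = 1.403
  Sd branch = 0.01025·Sd^0.27·e^(0.036·RH+0.049·T) = 2.02 μm/a
  sum: 1.403 + 2.02 → r_corr = 3.423 μm/a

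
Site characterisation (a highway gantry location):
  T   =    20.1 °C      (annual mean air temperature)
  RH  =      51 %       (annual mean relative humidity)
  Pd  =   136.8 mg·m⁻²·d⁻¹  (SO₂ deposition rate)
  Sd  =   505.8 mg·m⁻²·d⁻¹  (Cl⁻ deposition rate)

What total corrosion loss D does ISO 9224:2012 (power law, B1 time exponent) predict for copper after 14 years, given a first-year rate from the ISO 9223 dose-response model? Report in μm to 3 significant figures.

copper: f(T) = -0.080·(T−10) [T>10 °C] = -0.8080
  Pd branch = 0.0053·Pd^0.26·e^(0.059·RH+f) = 0.172 μm/a
  Sd branch = 0.01025·Sd^0.27·e^(0.036·RH+0.049·T) = 0.9245 μm/a
  r_corr = 0.172 + 0.9245 = 1.096 μm/a
Long-term exponent b (ISO 9224 Table 2, B1) = 0.667
  D(14) = 1.096 × 14^0.667 = 1.096 × 5.814 = 6.375 μm

D(14) = 6.37 μm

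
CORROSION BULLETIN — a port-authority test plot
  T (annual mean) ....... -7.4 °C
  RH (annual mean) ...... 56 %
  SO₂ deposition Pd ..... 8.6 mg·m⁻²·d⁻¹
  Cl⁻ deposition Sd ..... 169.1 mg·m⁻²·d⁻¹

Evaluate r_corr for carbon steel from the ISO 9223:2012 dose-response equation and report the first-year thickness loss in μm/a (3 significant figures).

carbon steel: T≤10 °C ⇒ hinge +0.150·(-7.4−10) = -2.6100
  Pd branch = 1.77·Pd^0.52·e^(0.02·RH+f) = 1.221 μm/a
  Cl⁻ term: 0.102·169.1^0.62·exp(0.033·56+0.04·-7.4) = 11.59
  sum: 1.221 + 11.59 → r_corr = 12.81 μm/a

r_corr = 12.8 μm/a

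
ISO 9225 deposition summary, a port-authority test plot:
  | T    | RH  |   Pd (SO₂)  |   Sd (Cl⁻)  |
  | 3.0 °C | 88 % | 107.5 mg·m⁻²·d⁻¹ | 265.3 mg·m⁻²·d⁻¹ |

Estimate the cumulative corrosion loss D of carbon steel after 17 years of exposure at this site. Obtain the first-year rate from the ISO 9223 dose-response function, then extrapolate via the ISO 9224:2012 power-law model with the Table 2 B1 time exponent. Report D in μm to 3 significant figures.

D(17) = 474 μm

carbon steel: f(T) = +0.150·(T−10) [T≤10 °C] = -1.0500
  sulphur-dioxide contribution → 40.99 μm/a
  chloride contribution → 66.78 μm/a
  ⇒ r_corr(carbon steel) = 107.8 μm/a
ISO 9224: D(t) = r_corr · t^b with b = 0.523 (carbon steel, B1)
  D(17) = 107.8 × 17^0.523 = 107.8 × 4.401 = 474.2 μm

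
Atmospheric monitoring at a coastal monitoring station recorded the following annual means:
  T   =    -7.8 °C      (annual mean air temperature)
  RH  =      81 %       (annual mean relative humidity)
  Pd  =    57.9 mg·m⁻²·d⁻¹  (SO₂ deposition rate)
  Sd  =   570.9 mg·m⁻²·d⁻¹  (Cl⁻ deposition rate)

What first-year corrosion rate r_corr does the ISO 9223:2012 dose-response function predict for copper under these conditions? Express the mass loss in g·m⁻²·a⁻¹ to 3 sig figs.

r_corr = 8.15 g·m⁻²·a⁻¹

copper: temperature factor f = +0.126·(-17.8) = -2.2428
  Pd branch = 0.0053·Pd^0.26·e^(0.059·RH+f) = 0.1923 μm/a
  Cl⁻ term: 0.01025·570.9^0.27·exp(0.036·81+0.049·-7.8) = 0.7168
  r_corr = 0.1923 + 0.7168 = 0.9091 μm/a
Convert to mass loss: 0.9091 μm/a × 8.96 g/cm³ = 8.146 g·m⁻²·a⁻¹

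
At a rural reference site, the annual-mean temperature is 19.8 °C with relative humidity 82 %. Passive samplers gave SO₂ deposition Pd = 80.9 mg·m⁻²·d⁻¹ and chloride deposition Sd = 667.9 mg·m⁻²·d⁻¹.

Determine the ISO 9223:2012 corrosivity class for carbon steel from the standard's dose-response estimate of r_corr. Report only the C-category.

CX

carbon steel: T>10 °C ⇒ hinge -0.054·(19.8−10) = -0.5292
  sulphur-dioxide contribution → 52.79 μm/a
  chloride contribution → 190.1 μm/a
  ⇒ r_corr(carbon steel) = 242.9 μm/a
Category bounds: 200…700 μm/a bracket r_corr ⇒ CX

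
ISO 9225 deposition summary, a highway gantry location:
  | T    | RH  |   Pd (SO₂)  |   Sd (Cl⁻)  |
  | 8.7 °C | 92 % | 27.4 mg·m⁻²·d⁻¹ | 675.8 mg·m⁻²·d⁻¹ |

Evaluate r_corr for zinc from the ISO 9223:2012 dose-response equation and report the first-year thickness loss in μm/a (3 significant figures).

zinc: T≤10 °C ⇒ hinge +0.038·(8.7−10) = -0.0494
  sulphur-dioxide contribution → 3.628 μm/a
  chloride contribution → 3.139 μm/a
  ⇒ r_corr(zinc) = 6.767 μm/a

r_corr = 6.77 μm/a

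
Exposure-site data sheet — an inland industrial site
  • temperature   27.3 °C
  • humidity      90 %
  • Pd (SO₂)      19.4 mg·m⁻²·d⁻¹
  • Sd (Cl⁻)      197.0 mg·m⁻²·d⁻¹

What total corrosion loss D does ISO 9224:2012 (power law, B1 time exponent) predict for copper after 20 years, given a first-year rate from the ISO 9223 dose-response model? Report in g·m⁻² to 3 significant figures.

D(20) = 313 g·m⁻²

copper: T>10 °C ⇒ hinge -0.080·(27.3−10) = -1.3840
  Pd branch = 0.0053·Pd^0.26·e^(0.059·RH+f) = 0.581 μm/a
  Cl⁻ term: 0.01025·197.0^0.27·exp(0.036·90+0.049·27.3) = 4.152
  sum: 0.581 + 4.152 → r_corr = 4.733 μm/a
Power-law: D(20) = r_corr · 20^0.667
  D(20) = 4.733 × 20^0.667 = 4.733 × 7.375 = 34.91 μm
  Mass loss = 34.91 μm × 8.96 g/cm³ = 312.8 g·m⁻²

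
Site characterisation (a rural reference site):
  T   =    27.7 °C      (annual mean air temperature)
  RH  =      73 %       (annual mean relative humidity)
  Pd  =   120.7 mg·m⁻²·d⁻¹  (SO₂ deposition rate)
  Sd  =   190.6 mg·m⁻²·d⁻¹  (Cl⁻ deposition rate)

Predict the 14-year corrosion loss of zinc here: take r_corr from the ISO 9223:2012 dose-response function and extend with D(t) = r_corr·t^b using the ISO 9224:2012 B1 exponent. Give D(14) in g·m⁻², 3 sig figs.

D(14) = 455 g·m⁻²

zinc: T>10 °C ⇒ hinge -0.071·(27.7−10) = -1.2567
  Pd branch = 0.0129·Pd^0.44·e^(0.046·RH+f) = 0.8692 μm/a
  Cl⁻ term: 0.0175·190.6^0.57·exp(0.008·73+0.085·27.7) = 6.59
  sum: 0.8692 + 6.59 → r_corr = 7.459 μm/a
Long-term exponent b (ISO 9224 Table 2, B1) = 0.813
  D(14) = 7.459 × 14^0.813 = 7.459 × 8.547 = 63.75 μm
  Mass loss = 63.75 μm × 7.14 g/cm³ = 455.2 g·m⁻²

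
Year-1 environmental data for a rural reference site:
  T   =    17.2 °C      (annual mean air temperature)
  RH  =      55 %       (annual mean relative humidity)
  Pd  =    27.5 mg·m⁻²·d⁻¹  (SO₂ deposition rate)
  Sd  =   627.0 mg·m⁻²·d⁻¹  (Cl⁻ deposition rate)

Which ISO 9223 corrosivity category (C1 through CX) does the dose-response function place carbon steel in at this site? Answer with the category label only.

carbon steel: temperature factor f = -0.054·(7.2) = -0.3888
  SO₂ term: 1.77·27.5^0.52·exp(0.02·55-0.3888) = 20.2
  Sd branch = 0.102·Sd^0.62·e^(0.033·RH+0.04·T) = 67.6 μm/a
  r_corr = 20.2 + 67.6 = 87.8 μm/a
87.8 μm/a falls in (80, 200] for carbon steel → category C5

C5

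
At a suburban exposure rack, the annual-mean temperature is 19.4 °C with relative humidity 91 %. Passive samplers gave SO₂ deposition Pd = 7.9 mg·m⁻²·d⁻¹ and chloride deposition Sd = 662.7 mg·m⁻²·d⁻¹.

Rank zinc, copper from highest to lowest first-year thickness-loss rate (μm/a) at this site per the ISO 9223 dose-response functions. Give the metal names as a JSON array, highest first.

zinc: temperature factor f = -0.071·(9.4) = -0.6674
  Pd branch = 0.0129·Pd^0.44·e^(0.046·RH+f) = 1.081 μm/a
  Cl⁻ term: 0.0175·662.7^0.57·exp(0.008·91+0.085·19.4) = 7.647
  r_corr = 1.081 + 7.647 = 8.728 μm/a
copper: T>10 °C ⇒ hinge -0.080·(19.4−10) = -0.7520
  SO₂ term: 0.0053·7.9^0.26·exp(0.059·91-0.7520) = 0.9179
  Sd branch = 0.01025·Sd^0.27·e^(0.036·RH+0.049·T) = 4.056 μm/a
  sum: 0.9179 + 4.056 → r_corr = 4.974 μm/a
Ordering by μm/a: zinc (8.73) > copper (4.97)

["zinc", "copper"]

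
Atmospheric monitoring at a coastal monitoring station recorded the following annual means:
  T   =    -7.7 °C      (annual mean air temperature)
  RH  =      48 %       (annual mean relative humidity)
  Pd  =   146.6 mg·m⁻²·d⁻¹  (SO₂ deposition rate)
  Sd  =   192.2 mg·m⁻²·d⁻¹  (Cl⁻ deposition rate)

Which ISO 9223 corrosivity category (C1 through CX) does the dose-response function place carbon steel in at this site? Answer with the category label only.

carbon steel: f(T) = +0.150·(T−10) [T≤10 °C] = -2.6550
  Pd branch = 1.77·Pd^0.52·e^(0.02·RH+f) = 4.347 μm/a
  Sd branch = 0.102·Sd^0.62·e^(0.033·RH+0.04·T) = 9.521 μm/a
  r_corr = 4.347 + 9.521 = 13.87 μm/a
ISO 9223 Table 2 (carbon steel): 1.3 < 13.9 ≤ 25 μm/a ⇒ C2

C2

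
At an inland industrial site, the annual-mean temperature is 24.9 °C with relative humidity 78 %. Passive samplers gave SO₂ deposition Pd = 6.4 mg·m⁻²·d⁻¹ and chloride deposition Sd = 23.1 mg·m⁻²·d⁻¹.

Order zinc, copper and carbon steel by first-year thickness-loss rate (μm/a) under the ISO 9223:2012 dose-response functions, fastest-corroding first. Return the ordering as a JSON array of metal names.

["carbon steel", "zinc", "copper"]

zinc: f(T) = -0.071·(T−10) [T>10 °C] = -1.0579
  sulphur-dioxide contribution → 0.3665 μm/a
  chloride contribution → 1.624 μm/a
  total first-year rate 1.99 μm/a
copper: temperature factor f = -0.080·(14.9) = -1.1920
  sulphur-dioxide contribution → 0.2599 μm/a
  chloride contribution → 1.344 μm/a
  total first-year rate 1.604 μm/a
carbon steel: temperature factor f = -0.054·(14.9) = -0.8046
  sulphur-dioxide contribution → 9.891 μm/a
  chloride contribution → 25.38 μm/a
  total first-year rate 35.27 μm/a
Ordering by μm/a: carbon steel (35.3) > zinc (1.99) > copper (1.6)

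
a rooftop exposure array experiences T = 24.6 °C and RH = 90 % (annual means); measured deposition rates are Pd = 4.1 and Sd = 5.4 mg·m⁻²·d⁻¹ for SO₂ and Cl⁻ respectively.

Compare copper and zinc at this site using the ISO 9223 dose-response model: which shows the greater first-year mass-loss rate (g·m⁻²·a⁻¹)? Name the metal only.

copper: T>10 °C ⇒ hinge -0.080·(24.6−10) = -1.1680
  Pd branch = 0.0053·Pd^0.26·e^(0.059·RH+f) = 0.4813 μm/a
  Cl⁻ term: 0.01025·5.4^0.27·exp(0.036·90+0.049·24.6) = 1.377
  sum: 0.4813 + 1.377 → r_corr = 1.859 μm/a
  mass loss = 1.859 μm/a × 8.96 g/cm³ = 16.65 g·m⁻²·a⁻¹
zinc: T>10 °C ⇒ hinge -0.071·(24.6−10) = -1.0366
  SO₂ term: 0.0129·4.1^0.44·exp(0.046·90-1.0366) = 0.5346
  Cl⁻ term: 0.0175·5.4^0.57·exp(0.008·90+0.085·24.6) = 0.7609
  sum: 0.5346 + 0.7609 → r_corr = 1.295 μm/a
  mass loss = 1.295 μm/a × 7.14 g/cm³ = 9.249 g·m⁻²·a⁻¹
Ordering by g·m⁻²·a⁻¹: copper (16.7) > zinc (9.25)

copper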